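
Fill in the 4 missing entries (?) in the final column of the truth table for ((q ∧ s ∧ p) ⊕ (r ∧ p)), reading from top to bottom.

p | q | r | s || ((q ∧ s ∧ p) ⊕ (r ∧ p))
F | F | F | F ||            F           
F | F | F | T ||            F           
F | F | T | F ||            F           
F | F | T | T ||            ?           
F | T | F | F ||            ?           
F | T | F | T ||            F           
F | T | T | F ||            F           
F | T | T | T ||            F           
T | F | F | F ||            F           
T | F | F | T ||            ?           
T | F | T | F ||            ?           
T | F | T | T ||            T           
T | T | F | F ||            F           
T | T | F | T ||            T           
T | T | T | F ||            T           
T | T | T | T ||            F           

F, F, F, T

Row p=F, q=F, r=T, s=T: (q ∧ s ∧ p) = F, (r ∧ p) = F, so ((q ∧ s ∧ p) ⊕ (r ∧ p)) = F.
Row p=F, q=T, r=F, s=F: (q ∧ s ∧ p) = F, (r ∧ p) = F, so ((q ∧ s ∧ p) ⊕ (r ∧ p)) = F.
Row p=T, q=F, r=F, s=T: (q ∧ s ∧ p) = F, (r ∧ p) = F, so ((q ∧ s ∧ p) ⊕ (r ∧ p)) = F.
Row p=T, q=F, r=T, s=F: (q ∧ s ∧ p) = F, (r ∧ p) = T, so ((q ∧ s ∧ p) ⊕ (r ∧ p)) = T.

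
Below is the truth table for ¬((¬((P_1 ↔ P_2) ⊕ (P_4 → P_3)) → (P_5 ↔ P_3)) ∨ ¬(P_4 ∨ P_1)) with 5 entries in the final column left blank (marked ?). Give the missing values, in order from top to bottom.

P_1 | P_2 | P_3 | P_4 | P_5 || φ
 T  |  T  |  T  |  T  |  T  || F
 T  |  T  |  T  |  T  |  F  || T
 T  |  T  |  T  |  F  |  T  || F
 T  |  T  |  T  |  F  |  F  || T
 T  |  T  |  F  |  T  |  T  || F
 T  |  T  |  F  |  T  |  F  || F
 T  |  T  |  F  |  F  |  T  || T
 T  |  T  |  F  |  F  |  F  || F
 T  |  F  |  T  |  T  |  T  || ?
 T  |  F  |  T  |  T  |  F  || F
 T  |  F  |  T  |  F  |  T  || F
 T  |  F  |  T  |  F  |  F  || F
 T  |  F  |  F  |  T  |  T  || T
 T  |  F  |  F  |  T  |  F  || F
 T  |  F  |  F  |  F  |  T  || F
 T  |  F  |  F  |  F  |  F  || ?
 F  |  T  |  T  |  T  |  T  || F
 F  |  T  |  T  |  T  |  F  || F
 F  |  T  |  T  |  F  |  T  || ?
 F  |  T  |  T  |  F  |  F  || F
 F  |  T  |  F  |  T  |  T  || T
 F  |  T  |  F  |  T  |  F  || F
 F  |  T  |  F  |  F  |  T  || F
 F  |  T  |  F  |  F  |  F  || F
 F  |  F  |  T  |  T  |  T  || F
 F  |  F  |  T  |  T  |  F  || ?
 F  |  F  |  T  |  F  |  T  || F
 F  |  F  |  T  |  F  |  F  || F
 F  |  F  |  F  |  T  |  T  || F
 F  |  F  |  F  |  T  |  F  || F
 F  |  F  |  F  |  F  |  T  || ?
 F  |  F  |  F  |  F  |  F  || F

F, F, F, T, F

Row P_1=T, P_2=F, P_3=T, P_4=T, P_5=T: (¬((P_1 ↔ P_2) ⊕ (P_4 → P_3)) → (P_5 ↔ P_3)) = T, ¬(P_4 ∨ P_1) = F, ((¬((P_1 ↔ P_2) ⊕ (P_4 → P_3)) → (P_5 ↔ P_3)) ∨ ¬(P_4 ∨ P_1)) = T, so the formula = F.
Row P_1=T, P_2=F, P_3=F, P_4=F, P_5=F: (¬((P_1 ↔ P_2) ⊕ (P_4 → P_3)) → (P_5 ↔ P_3)) = T, ¬(P_4 ∨ P_1) = F, ((¬((P_1 ↔ P_2) ⊕ (P_4 → P_3)) → (P_5 ↔ P_3)) ∨ ¬(P_4 ∨ P_1)) = T, so the formula = F.
Row P_1=F, P_2=T, P_3=T, P_4=F, P_5=T: (¬((P_1 ↔ P_2) ⊕ (P_4 → P_3)) → (P_5 ↔ P_3)) = T, ¬(P_4 ∨ P_1) = T, ((¬((P_1 ↔ P_2) ⊕ (P_4 → P_3)) → (P_5 ↔ P_3)) ∨ ¬(P_4 ∨ P_1)) = T, so the formula = F.
Row P_1=F, P_2=F, P_3=T, P_4=T, P_5=F: (¬((P_1 ↔ P_2) ⊕ (P_4 → P_3)) → (P_5 ↔ P_3)) = F, ¬(P_4 ∨ P_1) = F, ((¬((P_1 ↔ P_2) ⊕ (P_4 → P_3)) → (P_5 ↔ P_3)) ∨ ¬(P_4 ∨ P_1)) = F, so the formula = T.
Row P_1=F, P_2=F, P_3=F, P_4=F, P_5=T: (¬((P_1 ↔ P_2) ⊕ (P_4 → P_3)) → (P_5 ↔ P_3)) = F, ¬(P_4 ∨ P_1) = T, ((¬((P_1 ↔ P_2) ⊕ (P_4 → P_3)) → (P_5 ↔ P_3)) ∨ ¬(P_4 ∨ P_1)) = T, so the formula = F.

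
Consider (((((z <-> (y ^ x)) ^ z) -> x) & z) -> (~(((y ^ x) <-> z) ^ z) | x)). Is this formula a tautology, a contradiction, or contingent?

x  y  z     (y ^ x)  (z <-> (y ^ x))  ((z <-> (y ^ x)) ^ z)  (((z <-> (y ^ x)) ^ z) -> x)  ((y ^ x) <-> z)  (((y ^ x) <-> z) ^ z)  ~(((y ^ x) <-> z) ^ z)  (~(((y ^ x) <-> z) ^ z) | x)  φ
T  T  T        F            F                   T                         T                       F                   T                      F                          T                T
T  T  F        F            T                   T                         T                       T                   T                      F                          T                T
T  F  T        T            T                   F                         T                       T                   F                      T                          T                T
T  F  F        T            F                   F                         T                       F                   F                      T                          T                T
F  T  T        T            T                   F                         T                       T                   F                      T                          T                T
F  T  F        T            F                   F                         T                       F                   F                      T                          T                T
F  F  T        F            F                   T                         F                       F                   T                      F                          F                T
F  F  F        F            T                   T                         F                       T                   T                      F                          F                T
Every row is T, so the formula is a tautology.

tautology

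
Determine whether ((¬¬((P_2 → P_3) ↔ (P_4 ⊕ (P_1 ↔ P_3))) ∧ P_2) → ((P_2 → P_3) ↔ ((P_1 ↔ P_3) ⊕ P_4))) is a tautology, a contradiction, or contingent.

P_1 | P_2 | P_3 | P_4 | (P_2 → P_3) | (P_1 ↔ P_3) | (P_4 ⊕ (P_1 ↔ P_3)) | ((P_1 ↔ P_3) ⊕ P_4) | φ
--- | --- | --- | --- | ----------- | ----------- | ------------------- | ------------------- | -
 F  |  F  |  F  |  F  |      T      |      T      |          T          |          T          | T
 F  |  F  |  F  |  T  |      T      |      T      |          F          |          F          | T
 F  |  F  |  T  |  F  |      T      |      F      |          F          |          F          | T
 F  |  F  |  T  |  T  |      T      |      F      |          T          |          T          | T
 F  |  T  |  F  |  F  |      F      |      T      |          T          |          T          | T
 F  |  T  |  F  |  T  |      F      |      T      |          F          |          F          | T
 F  |  T  |  T  |  F  |      T      |      F      |          F          |          F          | T
 F  |  T  |  T  |  T  |      T      |      F      |          T          |          T          | T
 T  |  F  |  F  |  F  |      T      |      F      |          F          |          F          | T
 T  |  F  |  F  |  T  |      T      |      F      |          T          |          T          | T
 T  |  F  |  T  |  F  |      T      |      T      |          T          |          T          | T
 T  |  F  |  T  |  T  |      T      |      T      |          F          |          F          | T
 T  |  T  |  F  |  F  |      F      |      F      |          F          |          F          | T
 T  |  T  |  F  |  T  |      F      |      F      |          T          |          T          | T
 T  |  T  |  T  |  F  |      T      |      T      |          T          |          T          | T
 T  |  T  |  T  |  T  |      T      |      T      |          F          |          F          | T
Every row is T, so the formula is a tautology.

tautology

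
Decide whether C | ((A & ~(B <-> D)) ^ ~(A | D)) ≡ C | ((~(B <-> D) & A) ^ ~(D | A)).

  A   |   B   |   C   |   D   |   φ   |   ψ  
----- | ----- | ----- | ----- | ----- | -----
 True |  True |  True |  True |  True |  True
 True |  True |  True | False |  True |  True
 True |  True | False |  True | False | False
 True |  True | False | False |  True |  True
 True | False |  True |  True |  True |  True
 True | False |  True | False |  True |  True
 True | False | False |  True |  True |  True
 True | False | False | False | False | False
False |  True |  True |  True |  True |  True
False |  True |  True | False |  True |  True
False |  True | False |  True | False | False
False |  True | False | False |  True |  True
False | False |  True |  True |  True |  True
False | False |  True | False |  True |  True
False | False | False |  True | False | False
False | False | False | False |  True |  True
The columns for φ and ψ agree on every row, so they are logically equivalent.

equivalent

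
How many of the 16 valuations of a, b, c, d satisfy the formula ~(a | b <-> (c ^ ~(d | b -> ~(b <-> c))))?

12

a | b | c | d || φ
F | F | F | F || F
F | F | F | T || T
F | F | T | F || T
F | F | T | T || T
F | T | F | F || T
F | T | F | T || T
F | T | T | F || T
F | T | T | T || T
T | F | F | F || T
T | F | F | T || F
T | F | T | F || F
T | F | T | T || F
T | T | F | F || T
T | T | F | T || T
T | T | T | F || T
T | T | T | T || T
The formula is true on 12 of the 16 rows.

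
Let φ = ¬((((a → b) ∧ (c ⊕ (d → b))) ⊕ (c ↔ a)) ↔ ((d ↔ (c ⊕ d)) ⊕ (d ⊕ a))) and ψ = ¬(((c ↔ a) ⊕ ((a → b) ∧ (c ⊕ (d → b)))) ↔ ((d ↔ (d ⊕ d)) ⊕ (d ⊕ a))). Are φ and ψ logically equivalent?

a | b | c | d || φ | ψ
T | T | T | T || T | T
T | T | T | F || F | T
T | T | F | T || F | T
T | T | F | F || T | T
T | F | T | T || T | T
T | F | T | F || F | T
T | F | F | T || T | F
T | F | F | F || F | F
F | T | T | T || T | T
F | T | T | F || F | T
F | T | F | T || F | T
F | T | F | F || T | T
F | F | T | T || F | F
F | F | T | F || F | T
F | F | F | T || T | F
F | F | F | F || T | T
The columns differ at a=T, b=T, c=T, d=F (φ=F, ψ=T), so they are not equivalent.

not equivalent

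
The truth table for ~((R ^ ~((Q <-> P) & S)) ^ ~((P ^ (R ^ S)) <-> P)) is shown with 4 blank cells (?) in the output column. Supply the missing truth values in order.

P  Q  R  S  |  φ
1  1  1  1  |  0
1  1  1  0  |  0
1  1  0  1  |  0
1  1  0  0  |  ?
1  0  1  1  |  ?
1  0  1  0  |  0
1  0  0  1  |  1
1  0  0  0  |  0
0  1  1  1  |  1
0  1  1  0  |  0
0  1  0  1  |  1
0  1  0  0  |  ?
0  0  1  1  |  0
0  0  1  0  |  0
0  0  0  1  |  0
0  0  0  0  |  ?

Row P=1, Q=1, R=0, S=0: (R ^ ~((Q <-> P) & S)) = 1, ~((P ^ (R ^ S)) <-> P) = 0, ((R ^ ~((Q <-> P) & S)) ^ ~((P ^ (R ^ S)) <-> P)) = 1, so the formula = 0.
Row P=1, Q=0, R=1, S=1: (R ^ ~((Q <-> P) & S)) = 0, ~((P ^ (R ^ S)) <-> P) = 0, ((R ^ ~((Q <-> P) & S)) ^ ~((P ^ (R ^ S)) <-> P)) = 0, so the formula = 1.
Row P=0, Q=1, R=0, S=0: (R ^ ~((Q <-> P) & S)) = 1, ~((P ^ (R ^ S)) <-> P) = 0, ((R ^ ~((Q <-> P) & S)) ^ ~((P ^ (R ^ S)) <-> P)) = 1, so the formula = 0.
Row P=0, Q=0, R=0, S=0: (R ^ ~((Q <-> P) & S)) = 1, ~((P ^ (R ^ S)) <-> P) = 0, ((R ^ ~((Q <-> P) & S)) ^ ~((P ^ (R ^ S)) <-> P)) = 1, so the formula = 0.

0, 1, 0, 0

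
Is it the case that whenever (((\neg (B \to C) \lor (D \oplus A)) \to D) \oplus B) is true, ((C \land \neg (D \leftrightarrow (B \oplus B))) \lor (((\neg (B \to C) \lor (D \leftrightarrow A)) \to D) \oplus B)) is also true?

no

A  B  C  D  |  φ  ψ
0  0  0  0  |  1  0
0  0  0  1  |  1  1
0  0  1  0  |  1  0
0  0  1  1  |  1  1
0  1  0  0  |  1  1
0  1  0  1  |  0  0
0  1  1  0  |  0  1
0  1  1  1  |  0  1
1  0  0  0  |  0  1
1  0  0  1  |  1  1
1  0  1  0  |  0  1
1  0  1  1  |  1  1
1  1  0  0  |  1  1
1  1  0  1  |  0  0
1  1  1  0  |  1  0
1  1  1  1  |  0  1
At A=0, B=0, C=0, D=0 we have φ true but ψ false, so φ does not entail ψ.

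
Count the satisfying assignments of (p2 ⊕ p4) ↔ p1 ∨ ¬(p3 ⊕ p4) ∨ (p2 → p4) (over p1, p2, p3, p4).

p1 | p2 | p3 | p4 | φ
-- | -- | -- | -- | -
F  | F  | F  | F  | F
F  | F  | F  | T  | T
F  | F  | T  | F  | F
F  | F  | T  | T  | T
F  | T  | F  | F  | T
F  | T  | F  | T  | F
F  | T  | T  | F  | F
F  | T  | T  | T  | F
T  | F  | F  | F  | F
T  | F  | F  | T  | T
T  | F  | T  | F  | F
T  | F  | T  | T  | T
T  | T  | F  | F  | T
T  | T  | F  | T  | F
T  | T  | T  | F  | T
T  | T  | T  | T  | F
The formula is true on 7 of the 16 rows.

7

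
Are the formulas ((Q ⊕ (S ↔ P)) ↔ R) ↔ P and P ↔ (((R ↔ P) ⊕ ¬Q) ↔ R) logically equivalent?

not equivalent

P  Q  R  S  |  φ  ψ
T  T  T  T  |  F  T
T  T  T  F  |  T  T
T  T  F  T  |  T  T
T  T  F  F  |  F  T
T  F  T  T  |  T  F
T  F  T  F  |  F  F
T  F  F  T  |  F  F
T  F  F  F  |  T  F
F  T  T  T  |  F  T
F  T  T  F  |  T  T
F  T  F  T  |  T  T
F  T  F  F  |  F  T
F  F  T  T  |  T  F
F  F  T  F  |  F  F
F  F  F  T  |  F  F
F  F  F  F  |  T  F
The columns differ at P=T, Q=T, R=T, S=T (φ=F, ψ=T), so they are not equivalent.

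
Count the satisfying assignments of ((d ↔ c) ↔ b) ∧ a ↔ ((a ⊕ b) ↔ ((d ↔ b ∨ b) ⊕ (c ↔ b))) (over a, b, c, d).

a | b | c | d || (d ↔ c) | ((d ↔ c) ↔ b) | (((d ↔ c) ↔ b) ∧ a) | (a ⊕ b) | (b ∨ b) | (d ↔ (b ∨ b)) | (c ↔ b) | ((d ↔ (b ∨ b)) ⊕ (c ↔ b)) | φ
T | T | T | T ||    T    |       T       |          T          |    F    |    T    |       T       |    T    |             F             | T
T | T | T | F ||    F    |       F       |          F          |    F    |    T    |       F       |    T    |             T             | T
T | T | F | T ||    F    |       F       |          F          |    F    |    T    |       T       |    F    |             T             | T
T | T | F | F ||    T    |       T       |          T          |    F    |    T    |       F       |    F    |             F             | T
T | F | T | T ||    T    |       F       |          F          |    T    |    F    |       F       |    F    |             F             | T
T | F | T | F ||    F    |       T       |          T          |    T    |    F    |       T       |    F    |             T             | T
T | F | F | T ||    F    |       T       |          T          |    T    |    F    |       F       |    T    |             T             | T
T | F | F | F ||    T    |       F       |          F          |    T    |    F    |       T       |    T    |             F             | T
F | T | T | T ||    T    |       T       |          F          |    T    |    T    |       T       |    T    |             F             | T
F | T | T | F ||    F    |       F       |          F          |    T    |    T    |       F       |    T    |             T             | F
F | T | F | T ||    F    |       F       |          F          |    T    |    T    |       T       |    F    |             T             | F
F | T | F | F ||    T    |       T       |          F          |    T    |    T    |       F       |    F    |             F             | T
F | F | T | T ||    T    |       F       |          F          |    F    |    F    |       F       |    F    |             F             | F
F | F | T | F ||    F    |       T       |          F          |    F    |    F    |       T       |    F    |             T             | T
F | F | F | T ||    F    |       T       |          F          |    F    |    F    |       F       |    T    |             T             | T
F | F | F | F ||    T    |       F       |          F          |    F    |    F    |       T       |    T    |             F             | F
The formula is true on 12 of the 16 rows.

12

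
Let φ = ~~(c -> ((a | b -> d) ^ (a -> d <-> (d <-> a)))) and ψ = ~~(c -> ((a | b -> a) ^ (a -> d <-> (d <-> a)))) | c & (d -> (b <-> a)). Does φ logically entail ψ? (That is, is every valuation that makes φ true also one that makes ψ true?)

a | b | c | d | φ | ψ
- | - | - | - | - | -
T | T | T | T | F | T
T | T | T | F | T | T
T | T | F | T | T | T
T | T | F | F | T | T
T | F | T | T | F | F
T | F | T | F | T | T
T | F | F | T | T | T
T | F | F | F | T | T
F | T | T | T | T | F
F | T | T | F | T | T
F | T | F | T | T | T
F | T | F | F | T | T
F | F | T | T | T | T
F | F | T | F | F | T
F | F | F | T | T | T
F | F | F | F | T | T
At a=F, b=T, c=T, d=T we have φ true but ψ false, so φ does not entail ψ.

no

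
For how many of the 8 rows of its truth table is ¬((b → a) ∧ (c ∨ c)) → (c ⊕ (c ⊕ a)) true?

5

a | b | c | (b → a) | (c ∨ c) | ((b → a) ∧ (c ∨ c)) | ¬((b → a) ∧ (c ∨ c)) | (c ⊕ a) | (c ⊕ (c ⊕ a)) | φ
- | - | - | ------- | ------- | ------------------- | -------------------- | ------- | ------------- | -
1 | 1 | 1 |    1    |    1    |          1          |          0           |    0    |       1       | 1
1 | 1 | 0 |    1    |    0    |          0          |          1           |    1    |       1       | 1
1 | 0 | 1 |    1    |    1    |          1          |          0           |    0    |       1       | 1
1 | 0 | 0 |    1    |    0    |          0          |          1           |    1    |       1       | 1
0 | 1 | 1 |    0    |    1    |          0          |          1           |    1    |       0       | 0
0 | 1 | 0 |    0    |    0    |          0          |          1           |    0    |       0       | 0
0 | 0 | 1 |    1    |    1    |          1          |          0           |    1    |       0       | 1
0 | 0 | 0 |    1    |    0    |          0          |          1           |    0    |       0       | 0
The formula is true on 5 of the 8 rows.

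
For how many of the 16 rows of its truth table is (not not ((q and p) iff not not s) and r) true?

4

p | q | r | s || (q and p) | not s | not not s | ((q and p) iff not not s) | φ
F | F | F | F ||     F     |   T   |     F     |             T             | F
F | F | F | T ||     F     |   F   |     T     |             F             | F
F | F | T | F ||     F     |   T   |     F     |             T             | T
F | F | T | T ||     F     |   F   |     T     |             F             | F
F | T | F | F ||     F     |   T   |     F     |             T             | F
F | T | F | T ||     F     |   F   |     T     |             F             | F
F | T | T | F ||     F     |   T   |     F     |             T             | T
F | T | T | T ||     F     |   F   |     T     |             F             | F
T | F | F | F ||     F     |   T   |     F     |             T             | F
T | F | F | T ||     F     |   F   |     T     |             F             | F
T | F | T | F ||     F     |   T   |     F     |             T             | T
T | F | T | T ||     F     |   F   |     T     |             F             | F
T | T | F | F ||     T     |   T   |     F     |             F             | F
T | T | F | T ||     T     |   F   |     T     |             T             | F
T | T | T | F ||     T     |   T   |     F     |             F             | F
T | T | T | T ||     T     |   F   |     T     |             T             | T
The formula is true on 4 of the 16 rows.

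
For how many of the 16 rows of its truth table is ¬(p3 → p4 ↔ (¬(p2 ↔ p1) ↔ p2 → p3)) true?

p1 | p2 | p3 | p4 || (p3 → p4) | (p2 ↔ p1) | ¬(p2 ↔ p1) | (p2 → p3) | (¬(p2 ↔ p1) ↔ (p2 → p3)) | φ
1  | 1  | 1  | 1  ||     1     |     1     |     0      |     1     |            0             | 1
1  | 1  | 1  | 0  ||     0     |     1     |     0      |     1     |            0             | 0
1  | 1  | 0  | 1  ||     1     |     1     |     0      |     0     |            1             | 0
1  | 1  | 0  | 0  ||     1     |     1     |     0      |     0     |            1             | 0
1  | 0  | 1  | 1  ||     1     |     0     |     1      |     1     |            1             | 0
1  | 0  | 1  | 0  ||     0     |     0     |     1      |     1     |            1             | 1
1  | 0  | 0  | 1  ||     1     |     0     |     1      |     1     |            1             | 0
1  | 0  | 0  | 0  ||     1     |     0     |     1      |     1     |            1             | 0
0  | 1  | 1  | 1  ||     1     |     0     |     1      |     1     |            1             | 0
0  | 1  | 1  | 0  ||     0     |     0     |     1      |     1     |            1             | 1
0  | 1  | 0  | 1  ||     1     |     0     |     1      |     0     |            0             | 1
0  | 1  | 0  | 0  ||     1     |     0     |     1      |     0     |            0             | 1
0  | 0  | 1  | 1  ||     1     |     1     |     0      |     1     |            0             | 1
0  | 0  | 1  | 0  ||     0     |     1     |     0      |     1     |            0             | 0
0  | 0  | 0  | 1  ||     1     |     1     |     0      |     1     |            0             | 1
0  | 0  | 0  | 0  ||     1     |     1     |     0      |     1     |            0             | 1
The formula is true on 8 of the 16 rows.

8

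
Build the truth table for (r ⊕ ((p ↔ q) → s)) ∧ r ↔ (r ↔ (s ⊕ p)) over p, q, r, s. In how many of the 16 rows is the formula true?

p | q | r | s | φ
- | - | - | - | -
T | T | T | T | T
T | T | T | F | T
T | T | F | T | F
T | T | F | F | T
T | F | T | T | T
T | F | T | F | F
T | F | F | T | F
T | F | F | F | T
F | T | T | T | F
F | T | T | F | T
F | T | F | T | T
F | T | F | F | F
F | F | T | T | F
F | F | T | F | F
F | F | F | T | T
F | F | F | F | F
The formula is true on 8 of the 16 rows.

8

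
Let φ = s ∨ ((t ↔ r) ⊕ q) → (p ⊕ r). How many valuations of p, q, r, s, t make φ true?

p | q | r | s | t | ((s ∨ ((t ↔ r) ⊕ q)) → (p ⊕ r))
- | - | - | - | - | -------------------------------
T | T | T | T | T |                F               
T | T | T | T | F |                F               
T | T | T | F | T |                T               
T | T | T | F | F |                F               
T | T | F | T | T |                T               
T | T | F | T | F |                T               
T | T | F | F | T |                T               
T | T | F | F | F |                T               
T | F | T | T | T |                F               
T | F | T | T | F |                F               
T | F | T | F | T |                F               
T | F | T | F | F |                T               
T | F | F | T | T |                T               
T | F | F | T | F |                T               
T | F | F | F | T |                T               
T | F | F | F | F |                T               
F | T | T | T | T |                T               
F | T | T | T | F |                T               
F | T | T | F | T |                T               
F | T | T | F | F |                T               
F | T | F | T | T |                F               
F | T | F | T | F |                F               
F | T | F | F | T |                F               
F | T | F | F | F |                T               
F | F | T | T | T |                T               
F | F | T | T | F |                T               
F | F | T | F | T |                T               
F | F | T | F | F |                T               
F | F | F | T | T |                F               
F | F | F | T | F |                F               
F | F | F | F | T |                T               
F | F | F | F | F |                F               
The formula is true on 20 of the 32 rows.

20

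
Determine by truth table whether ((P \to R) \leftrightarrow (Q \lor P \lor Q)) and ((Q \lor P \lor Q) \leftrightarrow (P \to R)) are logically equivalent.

P | Q | R | φ | ψ
- | - | - | - | -
F | F | F | F | F
F | F | T | F | F
F | T | F | T | T
F | T | T | T | T
T | F | F | F | F
T | F | T | T | T
T | T | F | F | F
T | T | T | T | T
The columns for φ and ψ agree on every row, so they are logically equivalent.

equivalent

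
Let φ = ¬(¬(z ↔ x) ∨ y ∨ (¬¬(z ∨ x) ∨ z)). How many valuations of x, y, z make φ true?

1

x | y | z || φ
T | T | T || F
T | T | F || F
T | F | T || F
T | F | F || F
F | T | T || F
F | T | F || F
F | F | T || F
F | F | F || T
The formula is true on 1 of the 8 rows.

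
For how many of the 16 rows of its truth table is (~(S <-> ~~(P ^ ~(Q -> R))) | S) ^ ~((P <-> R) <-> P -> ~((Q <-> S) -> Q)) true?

8

P  Q  R  S  |  φ
T  T  T  T  |  F
T  T  T  F  |  F
T  T  F  T  |  T
T  T  F  F  |  F
T  F  T  T  |  F
T  F  T  F  |  T
T  F  F  T  |  T
T  F  F  F  |  F
F  T  T  T  |  F
F  T  T  F  |  T
F  T  F  T  |  T
F  T  F  F  |  T
F  F  T  T  |  F
F  F  T  F  |  T
F  F  F  T  |  T
F  F  F  F  |  F
The formula is true on 8 of the 16 rows.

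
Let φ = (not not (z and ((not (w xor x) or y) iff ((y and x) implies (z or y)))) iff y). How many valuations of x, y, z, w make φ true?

x  y  z  w  |  (w xor x)  not (w xor x)  (not (w xor x) or y)  (y and x)  (z or y)  ((y and x) implies (z or y))  φ
1  1  1  1  |      0            1                 1                1         1                   1                1
1  1  1  0  |      1            0                 1                1         1                   1                1
1  1  0  1  |      0            1                 1                1         1                   1                0
1  1  0  0  |      1            0                 1                1         1                   1                0
1  0  1  1  |      0            1                 1                0         1                   1                0
1  0  1  0  |      1            0                 0                0         1                   1                1
1  0  0  1  |      0            1                 1                0         0                   1                1
1  0  0  0  |      1            0                 0                0         0                   1                1
0  1  1  1  |      1            0                 1                0         1                   1                1
0  1  1  0  |      0            1                 1                0         1                   1                1
0  1  0  1  |      1            0                 1                0         1                   1                0
0  1  0  0  |      0            1                 1                0         1                   1                0
0  0  1  1  |      1            0                 0                0         1                   1                1
0  0  1  0  |      0            1                 1                0         1                   1                0
0  0  0  1  |      1            0                 0                0         0                   1                1
0  0  0  0  |      0            1                 1                0         0                   1                1
The formula is true on 10 of the 16 rows.

10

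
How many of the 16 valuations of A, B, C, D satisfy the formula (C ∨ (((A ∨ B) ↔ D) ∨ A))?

A | B | C | D || (C ∨ (((A ∨ B) ↔ D) ∨ A))
F | F | F | F ||             T            
F | F | F | T ||             F            
F | F | T | F ||             T            
F | F | T | T ||             T            
F | T | F | F ||             F            
F | T | F | T ||             T            
F | T | T | F ||             T            
F | T | T | T ||             T            
T | F | F | F ||             T            
T | F | F | T ||             T            
T | F | T | F ||             T            
T | F | T | T ||             T            
T | T | F | F ||             T            
T | T | F | T ||             T            
T | T | T | F ||             T            
T | T | T | T ||             T            
The formula is true on 14 of the 16 rows.

14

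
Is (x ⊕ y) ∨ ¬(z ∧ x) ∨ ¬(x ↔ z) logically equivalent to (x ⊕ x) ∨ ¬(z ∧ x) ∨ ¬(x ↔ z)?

not equivalent

x  y  z  |  φ  ψ
T  T  T  |  F  F
T  T  F  |  T  T
T  F  T  |  T  F
T  F  F  |  T  T
F  T  T  |  T  T
F  T  F  |  T  T
F  F  T  |  T  T
F  F  F  |  T  T
The columns differ at x=T, y=F, z=T (φ=T, ψ=F), so they are not equivalent.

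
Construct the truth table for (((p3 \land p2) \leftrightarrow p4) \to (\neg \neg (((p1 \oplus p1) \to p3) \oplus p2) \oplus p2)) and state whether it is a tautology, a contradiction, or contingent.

p1 | p2 | p3 | p4 | (p3 \land p2) | (p1 \oplus p1) | ((p1 \oplus p1) \to p3) | φ
-- | -- | -- | -- | ------------- | -------------- | ----------------------- | -
1  | 1  | 1  | 1  |       1       |       0        |            1            | 1
1  | 1  | 1  | 0  |       1       |       0        |            1            | 1
1  | 1  | 0  | 1  |       0       |       0        |            1            | 1
1  | 1  | 0  | 0  |       0       |       0        |            1            | 1
1  | 0  | 1  | 1  |       0       |       0        |            1            | 1
1  | 0  | 1  | 0  |       0       |       0        |            1            | 1
1  | 0  | 0  | 1  |       0       |       0        |            1            | 1
1  | 0  | 0  | 0  |       0       |       0        |            1            | 1
0  | 1  | 1  | 1  |       1       |       0        |            1            | 1
0  | 1  | 1  | 0  |       1       |       0        |            1            | 1
0  | 1  | 0  | 1  |       0       |       0        |            1            | 1
0  | 1  | 0  | 0  |       0       |       0        |            1            | 1
0  | 0  | 1  | 1  |       0       |       0        |            1            | 1
0  | 0  | 1  | 0  |       0       |       0        |            1            | 1
0  | 0  | 0  | 1  |       0       |       0        |            1            | 1
0  | 0  | 0  | 0  |       0       |       0        |            1            | 1
Every row is 1, so the formula is a tautology.

tautology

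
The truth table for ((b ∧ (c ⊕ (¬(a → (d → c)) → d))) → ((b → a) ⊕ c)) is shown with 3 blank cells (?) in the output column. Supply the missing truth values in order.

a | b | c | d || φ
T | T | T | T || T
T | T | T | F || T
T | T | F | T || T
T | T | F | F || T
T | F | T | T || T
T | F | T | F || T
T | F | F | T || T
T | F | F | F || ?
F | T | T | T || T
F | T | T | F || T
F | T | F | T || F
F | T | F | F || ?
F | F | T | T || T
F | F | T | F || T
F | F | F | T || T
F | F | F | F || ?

T, F, T

Row a=T, b=F, c=F, d=F: (b ∧ (c ⊕ (¬(a → (d → c)) → d))) = F, ((b → a) ⊕ c) = T, so the formula = T.
Row a=F, b=T, c=F, d=F: (b ∧ (c ⊕ (¬(a → (d → c)) → d))) = T, ((b → a) ⊕ c) = F, so the formula = F.
Row a=F, b=F, c=F, d=F: (b ∧ (c ⊕ (¬(a → (d → c)) → d))) = F, ((b → a) ⊕ c) = T, so the formula = T.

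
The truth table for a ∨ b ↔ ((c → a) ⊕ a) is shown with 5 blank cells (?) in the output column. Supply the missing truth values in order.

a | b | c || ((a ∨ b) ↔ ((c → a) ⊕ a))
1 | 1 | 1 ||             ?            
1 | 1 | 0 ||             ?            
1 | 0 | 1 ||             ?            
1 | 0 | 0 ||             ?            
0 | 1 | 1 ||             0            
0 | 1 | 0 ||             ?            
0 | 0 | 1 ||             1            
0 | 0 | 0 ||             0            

0, 0, 0, 0, 1

Row a=1, b=1, c=1: (a ∨ b) = 1, ((c → a) ⊕ a) = 0, so ((a ∨ b) ↔ ((c → a) ⊕ a)) = 0.
Row a=1, b=1, c=0: (a ∨ b) = 1, ((c → a) ⊕ a) = 0, so ((a ∨ b) ↔ ((c → a) ⊕ a)) = 0.
Row a=1, b=0, c=1: (a ∨ b) = 1, ((c → a) ⊕ a) = 0, so ((a ∨ b) ↔ ((c → a) ⊕ a)) = 0.
Row a=1, b=0, c=0: (a ∨ b) = 1, ((c → a) ⊕ a) = 0, so ((a ∨ b) ↔ ((c → a) ⊕ a)) = 0.
Row a=0, b=1, c=0: (a ∨ b) = 1, ((c → a) ⊕ a) = 1, so ((a ∨ b) ↔ ((c → a) ⊕ a)) = 1.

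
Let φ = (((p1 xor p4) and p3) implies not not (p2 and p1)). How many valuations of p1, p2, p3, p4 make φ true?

13

p1  p2  p3  p4  |  φ
0   0   0   0   |  1
0   0   0   1   |  1
0   0   1   0   |  1
0   0   1   1   |  0
0   1   0   0   |  1
0   1   0   1   |  1
0   1   1   0   |  1
0   1   1   1   |  0
1   0   0   0   |  1
1   0   0   1   |  1
1   0   1   0   |  0
1   0   1   1   |  1
1   1   0   0   |  1
1   1   0   1   |  1
1   1   1   0   |  1
1   1   1   1   |  1
The formula is true on 13 of the 16 rows.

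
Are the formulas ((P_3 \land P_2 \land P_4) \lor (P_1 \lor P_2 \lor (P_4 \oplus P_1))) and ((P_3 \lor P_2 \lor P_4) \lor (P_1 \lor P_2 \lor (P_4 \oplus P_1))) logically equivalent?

P_1 | P_2 | P_3 | P_4 || φ | ψ
 F  |  F  |  F  |  F  || F | F
 F  |  F  |  F  |  T  || T | T
 F  |  F  |  T  |  F  || F | T
 F  |  F  |  T  |  T  || T | T
 F  |  T  |  F  |  F  || T | T
 F  |  T  |  F  |  T  || T | T
 F  |  T  |  T  |  F  || T | T
 F  |  T  |  T  |  T  || T | T
 T  |  F  |  F  |  F  || T | T
 T  |  F  |  F  |  T  || T | T
 T  |  F  |  T  |  F  || T | T
 T  |  F  |  T  |  T  || T | T
 T  |  T  |  F  |  F  || T | T
 T  |  T  |  F  |  T  || T | T
 T  |  T  |  T  |  F  || T | T
 T  |  T  |  T  |  T  || T | T
The columns differ at P_1=F, P_2=F, P_3=T, P_4=F (φ=F, ψ=T), so they are not equivalent.

not equivalent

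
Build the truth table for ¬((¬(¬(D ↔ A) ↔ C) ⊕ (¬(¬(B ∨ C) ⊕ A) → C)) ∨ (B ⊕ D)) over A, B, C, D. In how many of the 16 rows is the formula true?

A | B | C | D | φ
- | - | - | - | -
F | F | F | F | F
F | F | F | T | F
F | F | T | F | T
F | F | T | T | F
F | T | F | F | F
F | T | F | T | F
F | T | T | F | F
F | T | T | T | F
T | F | F | F | F
T | F | F | T | F
T | F | T | F | F
T | F | T | T | F
T | T | F | F | F
T | T | F | T | F
T | T | T | F | F
T | T | T | T | T
The formula is true on 2 of the 16 rows.

2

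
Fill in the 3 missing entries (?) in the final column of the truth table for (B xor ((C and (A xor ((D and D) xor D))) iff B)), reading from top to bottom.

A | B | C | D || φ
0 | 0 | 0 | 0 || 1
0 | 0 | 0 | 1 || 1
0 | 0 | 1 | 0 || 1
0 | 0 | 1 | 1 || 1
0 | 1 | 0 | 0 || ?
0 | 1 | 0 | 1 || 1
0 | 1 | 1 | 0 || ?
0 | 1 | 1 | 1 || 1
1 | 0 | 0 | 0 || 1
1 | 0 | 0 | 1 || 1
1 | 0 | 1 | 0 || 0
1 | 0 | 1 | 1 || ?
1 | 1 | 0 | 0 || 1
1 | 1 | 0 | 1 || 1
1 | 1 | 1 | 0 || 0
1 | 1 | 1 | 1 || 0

Row A=0, B=1, C=0, D=0: ((C and (A xor ((D and D) xor D))) iff B) = 0, so the formula = 1.
Row A=0, B=1, C=1, D=0: ((C and (A xor ((D and D) xor D))) iff B) = 0, so the formula = 1.
Row A=1, B=0, C=1, D=1: ((C and (A xor ((D and D) xor D))) iff B) = 0, so the formula = 0.

1, 1, 0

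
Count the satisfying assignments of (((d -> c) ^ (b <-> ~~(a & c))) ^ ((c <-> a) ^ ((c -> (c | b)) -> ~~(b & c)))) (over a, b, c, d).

4

a | b | c | d | φ
- | - | - | - | -
T | T | T | T | F
T | T | T | F | F
T | T | F | T | F
T | T | F | F | T
T | F | T | T | F
T | F | T | F | F
T | F | F | T | T
T | F | F | F | F
F | T | T | T | F
F | T | T | F | F
F | T | F | T | T
F | T | F | F | F
F | F | T | T | F
F | F | T | F | F
F | F | F | T | F
F | F | F | F | T
The formula is true on 4 of the 16 rows.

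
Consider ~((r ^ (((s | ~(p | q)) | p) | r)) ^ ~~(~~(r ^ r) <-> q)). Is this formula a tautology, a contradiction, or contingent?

contingent

p | q | r | s || φ
1 | 1 | 1 | 1 || 1
1 | 1 | 1 | 0 || 1
1 | 1 | 0 | 1 || 0
1 | 1 | 0 | 0 || 0
1 | 0 | 1 | 1 || 0
1 | 0 | 1 | 0 || 0
1 | 0 | 0 | 1 || 1
1 | 0 | 0 | 0 || 1
0 | 1 | 1 | 1 || 1
0 | 1 | 1 | 0 || 1
0 | 1 | 0 | 1 || 0
0 | 1 | 0 | 0 || 1
0 | 0 | 1 | 1 || 0
0 | 0 | 1 | 0 || 0
0 | 0 | 0 | 1 || 1
0 | 0 | 0 | 0 || 1
9 of 16 rows are 1, so the formula is contingent.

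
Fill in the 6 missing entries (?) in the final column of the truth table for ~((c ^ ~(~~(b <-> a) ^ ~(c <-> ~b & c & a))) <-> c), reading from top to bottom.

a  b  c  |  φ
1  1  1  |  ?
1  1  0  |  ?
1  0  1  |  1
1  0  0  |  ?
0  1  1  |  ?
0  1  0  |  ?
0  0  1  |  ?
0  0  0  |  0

1, 0, 1, 0, 1, 1

Row a=1, b=1, c=1: (c ^ ~(~~(b <-> a) ^ ~(c <-> ~b & c & a))) = 0, ((c ^ ~(~~(b <-> a) ^ ~(c <-> ~b & c & a))) <-> c) = 0, so the formula = 1.
Row a=1, b=1, c=0: (c ^ ~(~~(b <-> a) ^ ~(c <-> ~b & c & a))) = 0, ((c ^ ~(~~(b <-> a) ^ ~(c <-> ~b & c & a))) <-> c) = 1, so the formula = 0.
Row a=1, b=0, c=0: (c ^ ~(~~(b <-> a) ^ ~(c <-> ~b & c & a))) = 1, ((c ^ ~(~~(b <-> a) ^ ~(c <-> ~b & c & a))) <-> c) = 0, so the formula = 1.
Row a=0, b=1, c=1: (c ^ ~(~~(b <-> a) ^ ~(c <-> ~b & c & a))) = 1, ((c ^ ~(~~(b <-> a) ^ ~(c <-> ~b & c & a))) <-> c) = 1, so the formula = 0.
Row a=0, b=1, c=0: (c ^ ~(~~(b <-> a) ^ ~(c <-> ~b & c & a))) = 1, ((c ^ ~(~~(b <-> a) ^ ~(c <-> ~b & c & a))) <-> c) = 0, so the formula = 1.
Row a=0, b=0, c=1: (c ^ ~(~~(b <-> a) ^ ~(c <-> ~b & c & a))) = 0, ((c ^ ~(~~(b <-> a) ^ ~(c <-> ~b & c & a))) <-> c) = 0, so the formula = 1.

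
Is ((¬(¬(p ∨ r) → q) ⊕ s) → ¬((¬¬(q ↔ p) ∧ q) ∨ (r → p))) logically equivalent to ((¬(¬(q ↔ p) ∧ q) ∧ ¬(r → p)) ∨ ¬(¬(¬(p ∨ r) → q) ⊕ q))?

not equivalent

p | q | r | s | φ | ψ
- | - | - | - | - | -
F | F | F | F | F | F
F | F | F | T | T | F
F | F | T | F | T | T
F | F | T | T | T | T
F | T | F | F | T | F
F | T | F | T | F | F
F | T | T | F | T | F
F | T | T | T | T | F
T | F | F | F | T | T
T | F | F | T | F | T
T | F | T | F | T | T
T | F | T | T | F | T
T | T | F | F | T | F
T | T | F | T | F | F
T | T | T | F | T | F
T | T | T | T | F | F
The columns differ at p=F, q=F, r=F, s=T (φ=T, ψ=F), so they are not equivalent.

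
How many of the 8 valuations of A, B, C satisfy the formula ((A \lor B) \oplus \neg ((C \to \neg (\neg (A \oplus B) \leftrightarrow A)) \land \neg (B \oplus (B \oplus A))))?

1

  A      B      C    |    φ  
 True   True   True  |  False
 True   True  False  |  False
 True  False   True  |  False
 True  False  False  |  False
False   True   True  |  False
False   True  False  |   True
False  False   True  |  False
False  False  False  |  False
The formula is true on 1 of the 8 rows.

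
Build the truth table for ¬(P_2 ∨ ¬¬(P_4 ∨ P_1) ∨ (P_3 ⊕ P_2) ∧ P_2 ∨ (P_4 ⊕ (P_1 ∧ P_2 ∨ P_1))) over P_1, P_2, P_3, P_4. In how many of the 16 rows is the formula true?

2

P_1 | P_2 | P_3 | P_4 | (P_4 ∨ P_1) | ¬(P_4 ∨ P_1) | ¬¬(P_4 ∨ P_1) | (P_3 ⊕ P_2) | ((P_3 ⊕ P_2) ∧ P_2) | (P_1 ∧ P_2) | ((P_1 ∧ P_2) ∨ P_1) | (P_4 ⊕ ((P_1 ∧ P_2) ∨ P_1)) | φ
--- | --- | --- | --- | ----------- | ------------ | ------------- | ----------- | ------------------- | ----------- | ------------------- | --------------------------- | -
 F  |  F  |  F  |  F  |      F      |      T       |       F       |      F      |          F          |      F      |          F          |              F              | T
 F  |  F  |  F  |  T  |      T      |      F       |       T       |      F      |          F          |      F      |          F          |              T              | F
 F  |  F  |  T  |  F  |      F      |      T       |       F       |      T      |          F          |      F      |          F          |              F              | T
 F  |  F  |  T  |  T  |      T      |      F       |       T       |      T      |          F          |      F      |          F          |              T              | F
 F  |  T  |  F  |  F  |      F      |      T       |       F       |      T      |          T          |      F      |          F          |              F              | F
 F  |  T  |  F  |  T  |      T      |      F       |       T       |      T      |          T          |      F      |          F          |              T              | F
 F  |  T  |  T  |  F  |      F      |      T       |       F       |      F      |          F          |      F      |          F          |              F              | F
 F  |  T  |  T  |  T  |      T      |      F       |       T       |      F      |          F          |      F      |          F          |              T              | F
 T  |  F  |  F  |  F  |      T      |      F       |       T       |      F      |          F          |      F      |          T          |              T              | F
 T  |  F  |  F  |  T  |      T      |      F       |       T       |      F      |          F          |      F      |          T          |              F              | F
 T  |  F  |  T  |  F  |      T      |      F       |       T       |      T      |          F          |      F      |          T          |              T              | F
 T  |  F  |  T  |  T  |      T      |      F       |       T       |      T      |          F          |      F      |          T          |              F              | F
 T  |  T  |  F  |  F  |      T      |      F       |       T       |      T      |          T          |      T      |          T          |              T              | F
 T  |  T  |  F  |  T  |      T      |      F       |       T       |      T      |          T          |      T      |          T          |              F              | F
 T  |  T  |  T  |  F  |      T      |      F       |       T       |      F      |          F          |      T      |          T          |              T              | F
 T  |  T  |  T  |  T  |      T      |      F       |       T       |      F      |          F          |      T      |          T          |              F              | F
The formula is true on 2 of the 16 rows.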